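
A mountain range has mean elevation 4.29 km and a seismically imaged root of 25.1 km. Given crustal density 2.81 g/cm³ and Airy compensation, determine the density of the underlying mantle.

Airy balance: ρ_c h = (ρ_m − ρ_c) r → ρ_m = ρ_c (1 + h/r).
ρ_m = 2.81 × (1 + 4.29 km/25.1 km) = 3.29 g/cm³.

3.29 g/cm³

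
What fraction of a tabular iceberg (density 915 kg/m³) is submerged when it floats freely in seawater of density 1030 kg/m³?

88.8%

Submerged fraction = ρ_obj/ρ_fluid = 915/1030 = 88.8%.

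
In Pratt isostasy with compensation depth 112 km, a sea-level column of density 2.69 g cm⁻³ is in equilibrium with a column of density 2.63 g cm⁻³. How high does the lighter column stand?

2.56 km

ρ_ref D = ρ (D + h) → h = D (ρ_ref − ρ)/ρ.
h = 112 km × (2.69 − 2.63)/2.63 = 2.56 km.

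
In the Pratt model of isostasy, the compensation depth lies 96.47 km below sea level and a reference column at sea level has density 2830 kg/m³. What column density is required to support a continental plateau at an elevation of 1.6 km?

2780 kg/m³

Pratt balance: ρ_ref D = ρ (D + h).
ρ = ρ_ref D/(D + h) = 2830 × 96.47 km/(96.47 km + 1.6 km) = 2780 kg/m³.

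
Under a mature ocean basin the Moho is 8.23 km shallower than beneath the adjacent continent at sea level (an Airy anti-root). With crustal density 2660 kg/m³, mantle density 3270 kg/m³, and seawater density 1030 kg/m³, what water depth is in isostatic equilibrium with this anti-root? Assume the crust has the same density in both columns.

3.08 km

Replacing a thickness d of crust by seawater at the top must be balanced by replacing crust with mantle at the base: d (ρ_c − ρ_w) = a (ρ_m − ρ_c).
d = a (ρ_m − ρ_c)/(ρ_c − ρ_w) = 8.23 km × 610/1630 = 3.08 km.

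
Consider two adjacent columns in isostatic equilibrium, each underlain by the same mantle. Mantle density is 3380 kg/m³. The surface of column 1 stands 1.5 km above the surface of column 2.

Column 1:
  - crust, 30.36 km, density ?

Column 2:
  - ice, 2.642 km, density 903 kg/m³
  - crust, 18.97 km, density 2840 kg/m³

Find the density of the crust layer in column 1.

Take the compensation level at the base of the deeper column (depth z_c below the surface of column 1) and equate Σ ρ_i t_i down to z_c; mantle fills any gap and the z_c terms cancel.
Column 1: 30.36×ρ + (z_c − 30.36)×3380
Column 2: 1.5×0 + 2.642×903 + 18.97×2840 + (z_c − 1.5 − 21.612)×3380
The z_c×3380 term appears on both sides and cancels. Collect the known terms of each column as K = Σ(ρt)_known − 3380 × (depth of known layers): K_1 = 0 − 3380×30.36 = −102616.8; K_2 = 56260.526 − 3380×(1.5 + 21.612) = −21858.034.
Balance: K_1 + 30.36×ρ = K_2, so ρ = (K_2 − K_1)/30.36 = 80758.8/30.36 = 2660 kg/m³.

2660 kg/m³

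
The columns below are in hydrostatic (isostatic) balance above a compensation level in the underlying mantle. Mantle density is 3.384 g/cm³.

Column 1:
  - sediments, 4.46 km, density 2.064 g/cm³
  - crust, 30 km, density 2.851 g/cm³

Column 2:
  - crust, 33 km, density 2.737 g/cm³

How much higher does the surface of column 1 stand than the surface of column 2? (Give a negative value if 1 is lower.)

For any compensation level in the mantle, the mantle terms cancel and isostasy reduces to e = (Σt_1 − Σt_2) − (Σ(ρt)_1 − Σ(ρt)_2) / ρ_m.
Σt_1 = 34.46 km; Σt_2 = 33 km; Σ(ρt)_1 = 94.73544; Σ(ρt)_2 = 90.321 (in km·g/cm³).
e = (34.46 − 33) − (94.73544 − 90.321) / 3.384 = 0.155 km.

0.155 km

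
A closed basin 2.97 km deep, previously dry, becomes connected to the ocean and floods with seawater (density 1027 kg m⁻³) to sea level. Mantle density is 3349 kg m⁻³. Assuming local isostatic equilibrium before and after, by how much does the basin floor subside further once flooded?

After flooding the water column is d + s deep. Its weight must equal the weight of mantle displaced by the extra subsidence s: (d + s) ρ_w = s ρ_m.
s = d ρ_w / (ρ_m − ρ_w) = 2.97 km × 1027/(3349 − 1027) = 1.31 km.

1.31 km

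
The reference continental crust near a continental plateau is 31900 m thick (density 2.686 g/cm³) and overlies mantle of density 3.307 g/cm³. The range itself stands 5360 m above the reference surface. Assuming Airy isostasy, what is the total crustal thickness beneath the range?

Root depth r = h ρ_c / (ρ_m − ρ_c) = 5360 m × 2.686 / 0.621 = 23180 m.
Total thickness = T + h + r = 31900 m + 5360 m + 23180 m = 60400 m.

60400 m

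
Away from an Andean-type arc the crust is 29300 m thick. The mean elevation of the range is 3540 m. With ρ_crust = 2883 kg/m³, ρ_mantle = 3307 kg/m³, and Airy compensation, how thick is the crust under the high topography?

Root depth r = h ρ_c / (ρ_m − ρ_c) = 3540 m × 2883 / 424 = 24070 m.
Total thickness = T + h + r = 29300 m + 3540 m + 24070 m = 56900 m.

56900 m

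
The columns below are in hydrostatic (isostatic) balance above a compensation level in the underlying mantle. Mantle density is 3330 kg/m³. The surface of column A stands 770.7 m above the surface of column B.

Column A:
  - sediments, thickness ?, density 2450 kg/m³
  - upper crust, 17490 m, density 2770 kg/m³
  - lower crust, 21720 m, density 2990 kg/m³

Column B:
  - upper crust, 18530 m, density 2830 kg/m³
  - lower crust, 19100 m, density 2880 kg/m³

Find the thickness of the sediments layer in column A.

3690 m

Take the compensation level at the base of the deeper column (depth z_c below the surface of column A) and equate Σ ρ_i t_i down to z_c; mantle fills any gap and the z_c terms cancel.
Column A: x×2450 + 17490×2770 + 21720×2990 + (z_c − 39210 − x)×3330
Column B: 770.7×0 + 18530×2830 + 19100×2880 + (z_c − 770.7 − 37630)×3330
The z_c×3330 term appears on both sides and cancels. Collect the known terms of each column as K = Σ(ρt)_known − 3330 × (depth of known layers): K_A = 113390100 − 3330×39210 = −17179200; K_B = 107447900 − 3330×(770.7 + 37630) = −20426431.
Balance: K_A − x×(3330 − 2450) = K_B, so x = (K_A − K_B)/(3330 − 2450) = 3247230/880 = 3690 m.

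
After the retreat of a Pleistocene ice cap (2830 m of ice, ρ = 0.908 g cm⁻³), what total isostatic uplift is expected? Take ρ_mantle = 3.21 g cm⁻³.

Removing the load lets mantle flow back in; uplift u satisfies ρ_ice t = ρ_m u.
u = t ρ_ice/ρ_m = 2830 m × 0.908/3.21 = 801 m.

801 m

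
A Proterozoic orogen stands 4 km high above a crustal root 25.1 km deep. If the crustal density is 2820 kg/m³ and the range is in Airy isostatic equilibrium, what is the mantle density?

3270 kg/m³

Airy balance: ρ_c h = (ρ_m − ρ_c) r → ρ_m = ρ_c (1 + h/r).
ρ_m = 2820 × (1 + 4 km/25.1 km) = 3270 kg/m³.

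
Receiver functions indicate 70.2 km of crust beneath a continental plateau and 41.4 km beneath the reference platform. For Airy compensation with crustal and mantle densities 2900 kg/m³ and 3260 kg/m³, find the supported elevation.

Excess crust Δ = 70.2 km − 41.4 km = 28.8 km, split between elevation h and root r with h + r = Δ.
Airy balance ρ_c h = (ρ_m − ρ_c) r gives r = h ρ_c/(ρ_m − ρ_c), so h (1 + ρ_c/(ρ_m − ρ_c)) = Δ, i.e. h = Δ (ρ_m − ρ_c)/ρ_m.
h = 28.8 km × 360/3260 = 3.18 km.

3.18 km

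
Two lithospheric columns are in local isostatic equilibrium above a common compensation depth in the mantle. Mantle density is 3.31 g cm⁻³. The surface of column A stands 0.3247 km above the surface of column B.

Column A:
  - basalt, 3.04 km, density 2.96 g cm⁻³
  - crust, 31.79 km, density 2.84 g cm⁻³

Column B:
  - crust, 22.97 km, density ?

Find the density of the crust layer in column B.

2.66 g cm⁻³

Take the compensation level at the base of the deeper column (depth z_c below the surface of column A) and equate Σ ρ_i t_i down to z_c; mantle fills any gap and the z_c terms cancel.
Column A: 3.04×2.96 + 31.79×2.84 + (z_c − 34.83)×3.31
Column B: 0.3247×0 + 22.97×ρ + (z_c − 0.3247 − 22.97)×3.31
The z_c×3.31 term appears on both sides and cancels. Collect the known terms of each column as K = Σ(ρt)_known − 3.31 × (depth of known layers): K_A = 99.282 − 3.31×34.83 = −16.0053; K_B = 0 − 3.31×(0.3247 + 22.97) = −77.105457.
Balance: K_A = K_B + 22.97×ρ, so ρ = (K_A − K_B)/22.97 = 61.1002/22.97 = 2.66 g cm⁻³.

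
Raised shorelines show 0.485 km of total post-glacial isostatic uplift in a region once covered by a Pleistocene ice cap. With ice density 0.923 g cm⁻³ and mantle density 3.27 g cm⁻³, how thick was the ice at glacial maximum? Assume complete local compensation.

1.72 km

u = t ρ_ice/ρ_m → t = u ρ_m/ρ_ice = 0.485 km × 3.27/0.923 = 1.72 km.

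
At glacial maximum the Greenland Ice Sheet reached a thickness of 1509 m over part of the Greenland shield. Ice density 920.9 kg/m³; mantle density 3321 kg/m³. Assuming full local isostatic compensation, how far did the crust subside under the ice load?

418 m

For local isostatic compensation: the ice load ρ_ice t is balanced by mantle displaced below, ρ_m s.
s = t ρ_ice / ρ_m = 1509 m × 920.9/3321 = 418 m.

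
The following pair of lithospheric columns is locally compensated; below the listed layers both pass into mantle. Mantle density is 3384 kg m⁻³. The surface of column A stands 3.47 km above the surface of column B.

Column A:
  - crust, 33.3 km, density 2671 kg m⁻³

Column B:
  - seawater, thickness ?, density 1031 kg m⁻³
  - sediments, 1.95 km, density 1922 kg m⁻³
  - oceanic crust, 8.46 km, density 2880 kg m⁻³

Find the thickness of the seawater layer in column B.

2.08 km

Take the compensation level at the base of the deeper column (depth z_c below the surface of column A) and equate Σ ρ_i t_i down to z_c; mantle fills any gap and the z_c terms cancel.
Column A: 33.3×2671 + (z_c − 33.3)×3384
Column B: 3.47×0 + x×1031 + 1.95×1922 + 8.46×2880 + (z_c − 3.47 − 10.41 − x)×3384
The z_c×3384 term appears on both sides and cancels. Collect the known terms of each column as K = Σ(ρt)_known − 3384 × (depth of known layers): K_A = 88944.3 − 3384×33.3 = −23742.9; K_B = 28112.7 − 3384×(3.47 + 10.41) = −18857.22.
Balance: K_A = K_B − x×(3384 − 1031), so x = (K_B − K_A)/(3384 − 1031) = 4885.68/2353 = 2.08 km.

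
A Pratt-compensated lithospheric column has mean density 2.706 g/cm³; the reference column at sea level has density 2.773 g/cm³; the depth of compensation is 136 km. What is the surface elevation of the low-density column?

ρ_ref D = ρ (D + h) → h = D (ρ_ref − ρ)/ρ.
h = 136 km × (2.773 − 2.706)/2.706 = 3.37 km.

3.37 km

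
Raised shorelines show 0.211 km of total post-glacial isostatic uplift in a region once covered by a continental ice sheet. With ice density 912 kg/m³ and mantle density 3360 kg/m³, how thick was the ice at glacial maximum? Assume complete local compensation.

u = t ρ_ice/ρ_m → t = u ρ_m/ρ_ice = 0.211 km × 3360/912 = 0.777 km.

0.777 km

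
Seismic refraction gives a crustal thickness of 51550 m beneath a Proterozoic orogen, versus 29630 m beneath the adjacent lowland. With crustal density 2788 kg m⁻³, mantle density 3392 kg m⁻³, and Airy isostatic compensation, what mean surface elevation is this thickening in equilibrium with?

3900 m

Excess crust Δ = 51550 m − 29630 m = 21920 m, split between elevation h and root r with h + r = Δ.
Airy balance ρ_c h = (ρ_m − ρ_c) r gives r = h ρ_c/(ρ_m − ρ_c), so h (1 + ρ_c/(ρ_m − ρ_c)) = Δ, i.e. h = Δ (ρ_m − ρ_c)/ρ_m.
h = 21920 m × 604/3392 = 3900 m.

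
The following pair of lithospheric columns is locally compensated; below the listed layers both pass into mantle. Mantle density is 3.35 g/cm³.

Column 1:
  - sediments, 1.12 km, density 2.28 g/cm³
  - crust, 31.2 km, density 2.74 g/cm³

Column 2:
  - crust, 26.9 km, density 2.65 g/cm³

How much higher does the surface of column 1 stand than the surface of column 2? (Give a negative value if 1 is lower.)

For any compensation level in the mantle, the mantle terms cancel and isostasy reduces to e = (Σt_1 − Σt_2) − (Σ(ρt)_1 − Σ(ρt)_2) / ρ_m.
Σt_1 = 32.32 km; Σt_2 = 26.9 km; Σ(ρt)_1 = 88.0416; Σ(ρt)_2 = 71.285 (in km·g/cm³).
e = (32.32 − 26.9) − (88.0416 − 71.285) / 3.35 = 0.418 km.

0.418 km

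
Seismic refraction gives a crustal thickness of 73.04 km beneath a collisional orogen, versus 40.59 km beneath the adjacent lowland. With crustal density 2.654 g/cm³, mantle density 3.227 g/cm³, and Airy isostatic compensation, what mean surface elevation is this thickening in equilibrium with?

5.76 km

Excess crust Δ = 73.04 km − 40.59 km = 32.45 km, split between elevation h and root r with h + r = Δ.
Airy balance ρ_c h = (ρ_m − ρ_c) r gives r = h ρ_c/(ρ_m − ρ_c), so h (1 + ρ_c/(ρ_m − ρ_c)) = Δ, i.e. h = Δ (ρ_m − ρ_c)/ρ_m.
h = 32.45 km × 0.573/3.227 = 5.76 km.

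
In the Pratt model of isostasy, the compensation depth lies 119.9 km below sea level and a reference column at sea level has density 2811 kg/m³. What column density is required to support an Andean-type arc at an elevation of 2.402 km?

2760 kg/m³

Pratt balance: ρ_ref D = ρ (D + h).
ρ = ρ_ref D/(D + h) = 2811 × 119.9 km/(119.9 km + 2.402 km) = 2760 kg/m³.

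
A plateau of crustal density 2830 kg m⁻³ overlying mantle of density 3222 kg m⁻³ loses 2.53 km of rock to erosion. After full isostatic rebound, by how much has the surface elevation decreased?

0.308 km

Rebound u = e ρ_c/ρ_m = 2.53 km × 2830/3222 = 2.222 km.
Net surface drop = e − u = 2.53 km − 2.222 km = e (ρ_m − ρ_c)/ρ_m = 0.308 km.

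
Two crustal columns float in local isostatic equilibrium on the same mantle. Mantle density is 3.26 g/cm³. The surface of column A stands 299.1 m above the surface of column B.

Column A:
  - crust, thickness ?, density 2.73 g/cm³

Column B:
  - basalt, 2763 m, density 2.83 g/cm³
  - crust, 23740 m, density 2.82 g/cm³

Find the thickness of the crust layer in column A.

23800 m

Take the compensation level at the base of the deeper column (depth z_c below the surface of column A) and equate Σ ρ_i t_i down to z_c; mantle fills any gap and the z_c terms cancel.
Column A: x×2.73 + (z_c − 0 − x)×3.26
Column B: 299.1×0 + 2763×2.83 + 23740×2.82 + (z_c − 299.1 − 26503)×3.26
The z_c×3.26 term appears on both sides and cancels. Collect the known terms of each column as K = Σ(ρt)_known − 3.26 × (depth of known layers): K_A = 0 − 3.26×0 = 0; K_B = 74766.09 − 3.26×(299.1 + 26503) = −12608.756.
Balance: K_A − x×(3.26 − 2.73) = K_B, so x = (K_A − K_B)/(3.26 − 2.73) = 12608.8/0.53 = 23800 m.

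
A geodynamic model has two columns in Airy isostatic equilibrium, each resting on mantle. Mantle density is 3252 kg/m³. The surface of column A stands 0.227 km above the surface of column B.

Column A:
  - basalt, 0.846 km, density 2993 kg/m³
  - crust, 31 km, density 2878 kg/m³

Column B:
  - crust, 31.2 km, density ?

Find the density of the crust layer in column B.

Take the compensation level at the base of the deeper column (depth z_c below the surface of column A) and equate Σ ρ_i t_i down to z_c; mantle fills any gap and the z_c terms cancel.
Column A: 0.846×2993 + 31×2878 + (z_c − 31.846)×3252
Column B: 0.227×0 + 31.2×ρ + (z_c − 0.227 − 31.2)×3252
The z_c×3252 term appears on both sides and cancels. Collect the known terms of each column as K = Σ(ρt)_known − 3252 × (depth of known layers): K_A = 91750.078 − 3252×31.846 = −11813.114; K_B = 0 − 3252×(0.227 + 31.2) = −102200.604.
Balance: K_A = K_B + 31.2×ρ, so ρ = (K_A − K_B)/31.2 = 90387.5/31.2 = 2900 kg/m³.

2900 kg/m³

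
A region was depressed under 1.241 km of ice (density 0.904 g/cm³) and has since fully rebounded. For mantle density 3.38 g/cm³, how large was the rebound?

0.332 km

Removing the load lets mantle flow back in; uplift u satisfies ρ_ice t = ρ_m u.
u = t ρ_ice/ρ_m = 1.241 km × 0.904/3.38 = 0.332 km.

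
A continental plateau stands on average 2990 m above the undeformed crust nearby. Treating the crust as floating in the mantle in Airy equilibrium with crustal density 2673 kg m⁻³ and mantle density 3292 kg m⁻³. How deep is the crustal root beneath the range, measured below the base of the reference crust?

12900 m

Isostatic balance requires: the weight of the topography is balanced by the buoyancy of the root, ρ_c h = (ρ_m − ρ_c) r.
r = h · ρ_c / (ρ_m − ρ_c) = 2990 m × 2673 / (3292 − 2673) = 12900 m.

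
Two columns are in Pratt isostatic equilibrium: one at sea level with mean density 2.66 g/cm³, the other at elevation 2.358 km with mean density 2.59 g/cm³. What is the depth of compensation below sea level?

87.2 km

ρ_ref D = ρ (D + h) → D (ρ_ref − ρ) = ρ h.
D = ρ h/(ρ_ref − ρ) = 2.59 × 2.358 km/(2.66 − 2.59) = 87.2 km.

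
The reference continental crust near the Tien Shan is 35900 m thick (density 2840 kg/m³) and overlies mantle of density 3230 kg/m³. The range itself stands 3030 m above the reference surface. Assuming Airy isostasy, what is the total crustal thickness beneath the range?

61000 m

Root depth r = h ρ_c / (ρ_m − ρ_c) = 3030 m × 2840 / 390 = 22060 m.
Total thickness = T + h + r = 35900 m + 3030 m + 22060 m = 61000 m.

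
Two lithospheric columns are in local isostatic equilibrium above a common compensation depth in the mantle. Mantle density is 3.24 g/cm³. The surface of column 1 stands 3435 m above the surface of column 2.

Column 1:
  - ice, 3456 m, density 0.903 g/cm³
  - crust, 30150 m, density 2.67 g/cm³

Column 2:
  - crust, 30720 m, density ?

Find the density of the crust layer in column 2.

2.78 g/cm³

Take the compensation level at the base of the deeper column (depth z_c below the surface of column 1) and equate Σ ρ_i t_i down to z_c; mantle fills any gap and the z_c terms cancel.
Column 1: 3456×0.903 + 30150×2.67 + (z_c − 33606)×3.24
Column 2: 3435×0 + 30720×ρ + (z_c − 3435 − 30720)×3.24
The z_c×3.24 term appears on both sides and cancels. Collect the known terms of each column as K = Σ(ρt)_known − 3.24 × (depth of known layers): K_1 = 83621.268 − 3.24×33606 = −25262.172; K_2 = 0 − 3.24×(3435 + 30720) = −110662.2.
Balance: K_1 = K_2 + 30720×ρ, so ρ = (K_1 − K_2)/30720 = 85400/30720 = 2.78 g/cm³.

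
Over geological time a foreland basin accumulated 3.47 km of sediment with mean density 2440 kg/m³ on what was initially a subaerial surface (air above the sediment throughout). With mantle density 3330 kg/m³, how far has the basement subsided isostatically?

Subaerial load: s = t ρ_sed / ρ_m = 3.47 km × 2440/3330 = 2.54 km.

2.54 km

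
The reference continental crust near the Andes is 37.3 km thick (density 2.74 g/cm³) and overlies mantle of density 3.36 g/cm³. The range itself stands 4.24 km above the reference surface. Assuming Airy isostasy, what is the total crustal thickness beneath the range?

60.3 km

Root depth r = h ρ_c / (ρ_m − ρ_c) = 4.24 km × 2.74 / 0.62 = 18.74 km.
Total thickness = T + h + r = 37.3 km + 4.24 km + 18.74 km = 60.3 km.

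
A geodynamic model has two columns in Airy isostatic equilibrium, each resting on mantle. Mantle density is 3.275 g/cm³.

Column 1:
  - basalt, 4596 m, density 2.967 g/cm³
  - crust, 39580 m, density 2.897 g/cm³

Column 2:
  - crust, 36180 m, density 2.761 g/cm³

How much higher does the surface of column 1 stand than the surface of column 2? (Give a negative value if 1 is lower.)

For any compensation level in the mantle, the mantle terms cancel and isostasy reduces to e = (Σt_1 − Σt_2) − (Σ(ρt)_1 − Σ(ρt)_2) / ρ_m.
Σt_1 = 44176 m; Σt_2 = 36180 m; Σ(ρt)_1 = 128299.592; Σ(ρt)_2 = 99892.98 (in m·g/cm³).
e = (44176 − 36180) − (128299.592 − 99892.98) / 3.275 = −678 m.

−678 m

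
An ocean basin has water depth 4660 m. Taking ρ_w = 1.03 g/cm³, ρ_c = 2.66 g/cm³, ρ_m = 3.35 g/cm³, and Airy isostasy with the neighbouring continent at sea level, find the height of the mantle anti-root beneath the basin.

11000 m

In Airy isostatic equilibrium: replacing crust with seawater at the top is compensated by replacing crust with mantle at the base: d (ρ_c − ρ_w) = a (ρ_m − ρ_c).
a = d (ρ_c − ρ_w)/(ρ_m − ρ_c) = 4660 m × 1.63/0.69 = 11000 m.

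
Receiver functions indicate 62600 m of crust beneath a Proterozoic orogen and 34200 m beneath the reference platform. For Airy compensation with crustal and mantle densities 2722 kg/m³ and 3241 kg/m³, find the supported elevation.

Excess crust Δ = 62600 m − 34200 m = 28400 m, split between elevation h and root r with h + r = Δ.
Airy balance ρ_c h = (ρ_m − ρ_c) r gives r = h ρ_c/(ρ_m − ρ_c), so h (1 + ρ_c/(ρ_m − ρ_c)) = Δ, i.e. h = Δ (ρ_m − ρ_c)/ρ_m.
h = 28400 m × 519/3241 = 4550 m.

4550 m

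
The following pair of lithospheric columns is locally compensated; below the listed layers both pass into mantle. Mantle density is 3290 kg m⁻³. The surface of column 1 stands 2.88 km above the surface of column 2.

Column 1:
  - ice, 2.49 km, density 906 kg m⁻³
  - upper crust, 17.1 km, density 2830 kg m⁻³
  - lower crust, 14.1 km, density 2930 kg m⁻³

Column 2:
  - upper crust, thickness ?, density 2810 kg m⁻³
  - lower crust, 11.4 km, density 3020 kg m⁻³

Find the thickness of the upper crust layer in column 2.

Take the compensation level at the base of the deeper column (depth z_c below the surface of column 1) and equate Σ ρ_i t_i down to z_c; mantle fills any gap and the z_c terms cancel.
Column 1: 2.49×906 + 17.1×2830 + 14.1×2930 + (z_c − 33.69)×3290
Column 2: 2.88×0 + x×2810 + 11.4×3020 + (z_c − 2.88 − 11.4 − x)×3290
The z_c×3290 term appears on both sides and cancels. Collect the known terms of each column as K = Σ(ρt)_known − 3290 × (depth of known layers): K_1 = 91961.94 − 3290×33.69 = −18878.16; K_2 = 34428 − 3290×(2.88 + 11.4) = −12553.2.
Balance: K_1 = K_2 − x×(3290 − 2810), so x = (K_2 − K_1)/(3290 − 2810) = 6324.96/480 = 13.2 km.

13.2 km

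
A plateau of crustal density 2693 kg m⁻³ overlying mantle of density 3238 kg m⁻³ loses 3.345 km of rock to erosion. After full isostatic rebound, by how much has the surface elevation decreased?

0.563 km

Rebound u = e ρ_c/ρ_m = 3.345 km × 2693/3238 = 2.782 km.
Net surface drop = e − u = 3.345 km − 2.782 km = e (ρ_m − ρ_c)/ρ_m = 0.563 km.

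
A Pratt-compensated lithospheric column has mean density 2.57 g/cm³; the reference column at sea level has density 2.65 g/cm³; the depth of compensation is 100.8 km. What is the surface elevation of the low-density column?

ρ_ref D = ρ (D + h) → h = D (ρ_ref − ρ)/ρ.
h = 100.8 km × (2.65 − 2.57)/2.57 = 3.14 km.

3.14 km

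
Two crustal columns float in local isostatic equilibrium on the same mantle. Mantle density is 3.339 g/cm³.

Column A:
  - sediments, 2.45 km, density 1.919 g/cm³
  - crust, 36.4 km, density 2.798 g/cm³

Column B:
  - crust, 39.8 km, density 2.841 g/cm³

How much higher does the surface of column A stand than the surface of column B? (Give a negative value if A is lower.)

For any compensation level in the mantle, the mantle terms cancel and isostasy reduces to e = (Σt_A − Σt_B) − (Σ(ρt)_A − Σ(ρt)_B) / ρ_m.
Σt_A = 38.85 km; Σt_B = 39.8 km; Σ(ρt)_A = 106.54875; Σ(ρt)_B = 113.0718 (in km·g/cm³).
e = (38.85 − 39.8) − (106.54875 − 113.0718) / 3.339 = 1 km.

1 km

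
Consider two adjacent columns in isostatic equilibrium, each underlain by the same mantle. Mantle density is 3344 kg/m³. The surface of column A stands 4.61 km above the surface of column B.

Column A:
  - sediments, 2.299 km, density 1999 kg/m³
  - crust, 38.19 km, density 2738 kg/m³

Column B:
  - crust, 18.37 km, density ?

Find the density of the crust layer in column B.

Take the compensation level at the base of the deeper column (depth z_c below the surface of column A) and equate Σ ρ_i t_i down to z_c; mantle fills any gap and the z_c terms cancel.
Column A: 2.299×1999 + 38.19×2738 + (z_c − 40.489)×3344
Column B: 4.61×0 + 18.37×ρ + (z_c − 4.61 − 18.37)×3344
The z_c×3344 term appears on both sides and cancels. Collect the known terms of each column as K = Σ(ρt)_known − 3344 × (depth of known layers): K_A = 109159.921 − 3344×40.489 = −26235.295; K_B = 0 − 3344×(4.61 + 18.37) = −76845.12.
Balance: K_A = K_B + 18.37×ρ, so ρ = (K_A − K_B)/18.37 = 50609.8/18.37 = 2760 kg/m³.

2760 kg/m³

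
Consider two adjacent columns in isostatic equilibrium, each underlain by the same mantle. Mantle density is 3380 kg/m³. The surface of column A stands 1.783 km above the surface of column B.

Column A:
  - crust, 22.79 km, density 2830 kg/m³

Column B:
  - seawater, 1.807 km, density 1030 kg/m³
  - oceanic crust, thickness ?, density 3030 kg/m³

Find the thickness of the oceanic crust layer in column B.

Take the compensation level at the base of the deeper column (depth z_c below the surface of column A) and equate Σ ρ_i t_i down to z_c; mantle fills any gap and the z_c terms cancel.
Column A: 22.79×2830 + (z_c − 22.79)×3380
Column B: 1.783×0 + 1.807×1030 + x×3030 + (z_c − 1.783 − 1.807 − x)×3380
The z_c×3380 term appears on both sides and cancels. Collect the known terms of each column as K = Σ(ρt)_known − 3380 × (depth of known layers): K_A = 64495.7 − 3380×22.79 = −12534.5; K_B = 1861.21 − 3380×(1.783 + 1.807) = −10272.99.
Balance: K_A = K_B − x×(3380 − 3030), so x = (K_B − K_A)/(3380 − 3030) = 2261.51/350 = 6.46 km.

6.46 km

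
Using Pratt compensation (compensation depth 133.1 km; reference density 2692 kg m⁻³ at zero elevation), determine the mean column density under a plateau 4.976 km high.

Pratt balance: ρ_ref D = ρ (D + h).
ρ = ρ_ref D/(D + h) = 2692 × 133.1 km/(133.1 km + 4.976 km) = 2590 kg m⁻³.

2590 kg m⁻³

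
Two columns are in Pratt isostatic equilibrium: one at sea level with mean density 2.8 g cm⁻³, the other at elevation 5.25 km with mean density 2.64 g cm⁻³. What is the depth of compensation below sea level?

86.6 km

ρ_ref D = ρ (D + h) → D (ρ_ref − ρ) = ρ h.
D = ρ h/(ρ_ref − ρ) = 2.64 × 5.25 km/(2.8 − 2.64) = 86.6 km.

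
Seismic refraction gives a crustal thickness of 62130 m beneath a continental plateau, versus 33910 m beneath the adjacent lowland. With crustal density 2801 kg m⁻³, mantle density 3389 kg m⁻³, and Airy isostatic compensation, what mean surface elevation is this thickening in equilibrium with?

Excess crust Δ = 62130 m − 33910 m = 28220 m, split between elevation h and root r with h + r = Δ.
Airy balance ρ_c h = (ρ_m − ρ_c) r gives r = h ρ_c/(ρ_m − ρ_c), so h (1 + ρ_c/(ρ_m − ρ_c)) = Δ, i.e. h = Δ (ρ_m − ρ_c)/ρ_m.
h = 28220 m × 588/3389 = 4900 m.

4900 m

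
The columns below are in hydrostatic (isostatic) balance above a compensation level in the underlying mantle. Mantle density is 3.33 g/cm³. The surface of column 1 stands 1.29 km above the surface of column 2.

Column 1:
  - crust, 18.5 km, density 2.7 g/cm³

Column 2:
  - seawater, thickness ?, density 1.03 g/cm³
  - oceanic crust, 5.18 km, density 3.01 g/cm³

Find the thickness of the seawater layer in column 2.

Take the compensation level at the base of the deeper column (depth z_c below the surface of column 1) and equate Σ ρ_i t_i down to z_c; mantle fills any gap and the z_c terms cancel.
Column 1: 18.5×2.7 + (z_c − 18.5)×3.33
Column 2: 1.29×0 + x×1.03 + 5.18×3.01 + (z_c − 1.29 − 5.18 − x)×3.33
The z_c×3.33 term appears on both sides and cancels. Collect the known terms of each column as K = Σ(ρt)_known − 3.33 × (depth of known layers): K_1 = 49.95 − 3.33×18.5 = −11.655; K_2 = 15.5918 − 3.33×(1.29 + 5.18) = −5.9533.
Balance: K_1 = K_2 − x×(3.33 − 1.03), so x = (K_2 − K_1)/(3.33 − 1.03) = 5.7017/2.3 = 2.48 km.

2.48 km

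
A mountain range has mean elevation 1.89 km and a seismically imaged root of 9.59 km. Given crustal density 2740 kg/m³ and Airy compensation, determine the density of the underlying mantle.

Airy balance: ρ_c h = (ρ_m − ρ_c) r → ρ_m = ρ_c (1 + h/r).
ρ_m = 2740 × (1 + 1.89 km/9.59 km) = 3280 kg/m³.

3280 kg/m³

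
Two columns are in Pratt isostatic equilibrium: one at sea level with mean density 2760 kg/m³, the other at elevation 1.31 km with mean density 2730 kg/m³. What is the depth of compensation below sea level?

119 km

ρ_ref D = ρ (D + h) → D (ρ_ref − ρ) = ρ h.
D = ρ h/(ρ_ref − ρ) = 2730 × 1.31 km/(2760 − 2730) = 119 km.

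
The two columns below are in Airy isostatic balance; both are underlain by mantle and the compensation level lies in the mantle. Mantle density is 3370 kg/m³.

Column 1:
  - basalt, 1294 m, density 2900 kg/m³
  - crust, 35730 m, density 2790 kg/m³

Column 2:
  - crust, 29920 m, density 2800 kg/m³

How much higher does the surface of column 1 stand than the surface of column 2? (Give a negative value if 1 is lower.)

1270 m

For any compensation level in the mantle, the mantle terms cancel and isostasy reduces to e = (Σt_1 − Σt_2) − (Σ(ρt)_1 − Σ(ρt)_2) / ρ_m.
Σt_1 = 37024 m; Σt_2 = 29920 m; Σ(ρt)_1 = 103439300; Σ(ρt)_2 = 83776000 (in m·kg/m³).
e = (37024 − 29920) − (103439300 − 83776000) / 3370 = 1270 m.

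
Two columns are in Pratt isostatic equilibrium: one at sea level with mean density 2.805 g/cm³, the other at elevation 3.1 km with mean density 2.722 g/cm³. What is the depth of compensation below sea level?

ρ_ref D = ρ (D + h) → D (ρ_ref − ρ) = ρ h.
D = ρ h/(ρ_ref − ρ) = 2.722 × 3.1 km/(2.805 − 2.722) = 102 km.

102 km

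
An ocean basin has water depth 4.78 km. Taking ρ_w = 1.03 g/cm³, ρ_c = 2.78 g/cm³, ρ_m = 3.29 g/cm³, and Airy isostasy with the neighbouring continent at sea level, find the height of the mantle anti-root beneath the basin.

For local isostatic compensation: replacing crust with seawater at the top is compensated by replacing crust with mantle at the base: d (ρ_c − ρ_w) = a (ρ_m − ρ_c).
a = d (ρ_c − ρ_w)/(ρ_m − ρ_c) = 4.78 km × 1.75/0.51 = 16.4 km.

16.4 km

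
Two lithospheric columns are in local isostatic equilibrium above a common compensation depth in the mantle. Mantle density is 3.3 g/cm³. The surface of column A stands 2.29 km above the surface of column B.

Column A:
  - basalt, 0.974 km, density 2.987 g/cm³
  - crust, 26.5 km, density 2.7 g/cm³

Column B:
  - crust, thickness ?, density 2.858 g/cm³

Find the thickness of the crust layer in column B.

Take the compensation level at the base of the deeper column (depth z_c below the surface of column A) and equate Σ ρ_i t_i down to z_c; mantle fills any gap and the z_c terms cancel.
Column A: 0.974×2.987 + 26.5×2.7 + (z_c − 27.474)×3.3
Column B: 2.29×0 + x×2.858 + (z_c − 2.29 − 0 − x)×3.3
The z_c×3.3 term appears on both sides and cancels. Collect the known terms of each column as K = Σ(ρt)_known − 3.3 × (depth of known layers): K_A = 74.459338 − 3.3×27.474 = −16.204862; K_B = 0 − 3.3×(2.29 + 0) = −7.557.
Balance: K_A = K_B − x×(3.3 − 2.858), so x = (K_B − K_A)/(3.3 − 2.858) = 8.64786/0.442 = 19.6 km.

19.6 km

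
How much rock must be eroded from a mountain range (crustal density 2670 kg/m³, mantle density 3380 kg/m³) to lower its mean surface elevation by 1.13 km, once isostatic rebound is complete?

5.38 km

Net drop Δ = e − u = e − e ρ_c/ρ_m = e (ρ_m − ρ_c)/ρ_m.
e = Δ ρ_m/(ρ_m − ρ_c) = 1.13 km × 3380/710 = 5.38 km.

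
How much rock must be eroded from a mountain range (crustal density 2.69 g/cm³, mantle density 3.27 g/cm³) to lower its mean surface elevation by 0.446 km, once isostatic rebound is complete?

2.51 km

Net drop Δ = e − u = e − e ρ_c/ρ_m = e (ρ_m − ρ_c)/ρ_m.
e = Δ ρ_m/(ρ_m − ρ_c) = 0.446 km × 3.27/0.58 = 2.51 km.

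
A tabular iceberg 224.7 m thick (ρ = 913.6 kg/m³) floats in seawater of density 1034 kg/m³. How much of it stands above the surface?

26.2 m

Floating equilibrium: submerged depth d = t ρ_obj/ρ_fluid = 224.7 m × 913.6/1034 = 198.5 m.
Freeboard = t − d = 224.7 m − 198.5 m = 26.2 m.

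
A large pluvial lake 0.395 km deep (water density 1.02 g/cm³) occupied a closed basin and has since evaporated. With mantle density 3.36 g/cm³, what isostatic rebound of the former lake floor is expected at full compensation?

0.12 km

u = d ρ_w/ρ_m = 0.395 km × 1.02/3.36 = 0.12 km.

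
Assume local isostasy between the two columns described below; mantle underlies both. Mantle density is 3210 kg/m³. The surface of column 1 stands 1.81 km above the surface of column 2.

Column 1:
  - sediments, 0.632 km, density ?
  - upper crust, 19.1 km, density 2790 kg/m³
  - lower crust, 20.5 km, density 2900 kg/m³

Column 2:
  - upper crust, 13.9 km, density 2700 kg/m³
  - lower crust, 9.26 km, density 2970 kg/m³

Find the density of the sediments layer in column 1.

2030 kg/m³

Take the compensation level at the base of the deeper column (depth z_c below the surface of column 1) and equate Σ ρ_i t_i down to z_c; mantle fills any gap and the z_c terms cancel.
Column 1: 0.632×ρ + 19.1×2790 + 20.5×2900 + (z_c − 40.232)×3210
Column 2: 1.81×0 + 13.9×2700 + 9.26×2970 + (z_c − 1.81 − 23.16)×3210
The z_c×3210 term appears on both sides and cancels. Collect the known terms of each column as K = Σ(ρt)_known − 3210 × (depth of known layers): K_1 = 112739 − 3210×40.232 = −16405.72; K_2 = 65032.2 − 3210×(1.81 + 23.16) = −15121.5.
Balance: K_1 + 0.632×ρ = K_2, so ρ = (K_2 − K_1)/0.632 = 1284.22/0.632 = 2030 kg/m³.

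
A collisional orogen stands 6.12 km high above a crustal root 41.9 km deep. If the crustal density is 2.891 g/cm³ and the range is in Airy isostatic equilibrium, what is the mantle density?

3.31 g/cm³

Airy balance: ρ_c h = (ρ_m − ρ_c) r → ρ_m = ρ_c (1 + h/r).
ρ_m = 2.891 × (1 + 6.12 km/41.9 km) = 3.31 g/cm³.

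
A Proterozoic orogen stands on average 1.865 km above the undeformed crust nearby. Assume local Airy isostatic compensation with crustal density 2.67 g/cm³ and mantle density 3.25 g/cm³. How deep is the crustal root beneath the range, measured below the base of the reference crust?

8.59 km

Balancing pressure at the compensation depth: the weight of the topography is balanced by the buoyancy of the root, ρ_c h = (ρ_m − ρ_c) r.
r = h · ρ_c / (ρ_m − ρ_c) = 1.865 km × 2.67 / (3.25 − 2.67) = 8.59 km.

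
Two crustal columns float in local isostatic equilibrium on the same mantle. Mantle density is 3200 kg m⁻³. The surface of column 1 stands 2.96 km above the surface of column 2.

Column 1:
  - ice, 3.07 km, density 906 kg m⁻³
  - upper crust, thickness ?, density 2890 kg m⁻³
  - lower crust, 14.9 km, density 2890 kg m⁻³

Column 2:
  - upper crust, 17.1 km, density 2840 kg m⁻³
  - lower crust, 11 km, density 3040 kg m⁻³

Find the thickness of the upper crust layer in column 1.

Take the compensation level at the base of the deeper column (depth z_c below the surface of column 1) and equate Σ ρ_i t_i down to z_c; mantle fills any gap and the z_c terms cancel.
Column 1: 3.07×906 + x×2890 + 14.9×2890 + (z_c − 17.97 − x)×3200
Column 2: 2.96×0 + 17.1×2840 + 11×3040 + (z_c − 2.96 − 28.1)×3200
The z_c×3200 term appears on both sides and cancels. Collect the known terms of each column as K = Σ(ρt)_known − 3200 × (depth of known layers): K_1 = 45842.42 − 3200×17.97 = −11661.58; K_2 = 82004 − 3200×(2.96 + 28.1) = −17388.
Balance: K_1 − x×(3200 − 2890) = K_2, so x = (K_1 − K_2)/(3200 − 2890) = 5726.42/310 = 18.5 km.

18.5 km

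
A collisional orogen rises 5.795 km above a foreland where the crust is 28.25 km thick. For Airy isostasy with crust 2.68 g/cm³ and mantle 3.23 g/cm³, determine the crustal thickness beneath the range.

Root depth r = h ρ_c / (ρ_m − ρ_c) = 5.795 km × 2.68 / 0.55 = 28.24 km.
Total thickness = T + h + r = 28.25 km + 5.795 km + 28.24 km = 62.3 km.

62.3 km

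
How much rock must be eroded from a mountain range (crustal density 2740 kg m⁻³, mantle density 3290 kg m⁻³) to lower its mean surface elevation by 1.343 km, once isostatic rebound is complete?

8.03 km

Net drop Δ = e − u = e − e ρ_c/ρ_m = e (ρ_m − ρ_c)/ρ_m.
e = Δ ρ_m/(ρ_m − ρ_c) = 1.343 km × 3290/550 = 8.03 km.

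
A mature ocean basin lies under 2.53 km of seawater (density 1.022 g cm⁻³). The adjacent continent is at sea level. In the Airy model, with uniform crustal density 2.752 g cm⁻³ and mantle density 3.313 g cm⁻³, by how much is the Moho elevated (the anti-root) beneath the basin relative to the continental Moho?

Equating mass per unit area of the two columns: replacing crust with seawater at the top is compensated by replacing crust with mantle at the base: d (ρ_c − ρ_w) = a (ρ_m − ρ_c).
a = d (ρ_c − ρ_w)/(ρ_m − ρ_c) = 2.53 km × 1.73/0.561 = 7.8 km.

7.8 km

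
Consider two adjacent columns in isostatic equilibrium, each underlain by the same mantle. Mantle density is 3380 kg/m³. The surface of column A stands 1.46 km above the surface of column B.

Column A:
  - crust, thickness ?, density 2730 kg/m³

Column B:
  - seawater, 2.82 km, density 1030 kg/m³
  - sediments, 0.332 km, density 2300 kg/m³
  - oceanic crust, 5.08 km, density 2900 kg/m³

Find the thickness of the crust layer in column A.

Take the compensation level at the base of the deeper column (depth z_c below the surface of column A) and equate Σ ρ_i t_i down to z_c; mantle fills any gap and the z_c terms cancel.
Column A: x×2730 + (z_c − 0 − x)×3380
Column B: 1.46×0 + 2.82×1030 + 0.332×2300 + 5.08×2900 + (z_c − 1.46 − 8.232)×3380
The z_c×3380 term appears on both sides and cancels. Collect the known terms of each column as K = Σ(ρt)_known − 3380 × (depth of known layers): K_A = 0 − 3380×0 = 0; K_B = 18400.2 − 3380×(1.46 + 8.232) = −14358.76.
Balance: K_A − x×(3380 − 2730) = K_B, so x = (K_A − K_B)/(3380 − 2730) = 14358.8/650 = 22.1 km.

22.1 km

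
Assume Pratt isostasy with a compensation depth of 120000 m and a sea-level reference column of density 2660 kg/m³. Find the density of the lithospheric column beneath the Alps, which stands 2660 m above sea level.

Pratt balance: ρ_ref D = ρ (D + h).
ρ = ρ_ref D/(D + h) = 2660 × 120000 m/(120000 m + 2660 m) = 2600 kg/m³.

2600 kg/m³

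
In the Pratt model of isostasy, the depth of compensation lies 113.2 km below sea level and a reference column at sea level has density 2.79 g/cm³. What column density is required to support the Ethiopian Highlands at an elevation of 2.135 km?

Pratt balance: ρ_ref D = ρ (D + h).
ρ = ρ_ref D/(D + h) = 2.79 × 113.2 km/(113.2 km + 2.135 km) = 2.74 g/cm³.

2.74 g/cm³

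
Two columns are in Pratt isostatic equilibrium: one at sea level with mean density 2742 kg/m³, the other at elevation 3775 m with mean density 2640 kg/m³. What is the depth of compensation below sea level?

ρ_ref D = ρ (D + h) → D (ρ_ref − ρ) = ρ h.
D = ρ h/(ρ_ref − ρ) = 2640 × 3775 m/(2742 − 2640) = 97700 m.

97700 m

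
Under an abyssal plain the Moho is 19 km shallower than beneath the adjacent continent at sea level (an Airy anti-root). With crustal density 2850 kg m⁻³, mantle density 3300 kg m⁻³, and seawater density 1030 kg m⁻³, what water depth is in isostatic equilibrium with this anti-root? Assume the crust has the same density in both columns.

4.7 km

Replacing a thickness d of crust by seawater at the top must be balanced by replacing crust with mantle at the base: d (ρ_c − ρ_w) = a (ρ_m − ρ_c).
d = a (ρ_m − ρ_c)/(ρ_c − ρ_w) = 19 km × 450/1820 = 4.7 km.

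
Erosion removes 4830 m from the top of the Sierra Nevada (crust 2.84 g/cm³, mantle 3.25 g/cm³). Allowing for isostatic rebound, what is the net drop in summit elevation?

609 m

Rebound u = e ρ_c/ρ_m = 4830 m × 2.84/3.25 = 4221 m.
Net surface drop = e − u = 4830 m − 4221 m = e (ρ_m − ρ_c)/ρ_m = 609 m.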